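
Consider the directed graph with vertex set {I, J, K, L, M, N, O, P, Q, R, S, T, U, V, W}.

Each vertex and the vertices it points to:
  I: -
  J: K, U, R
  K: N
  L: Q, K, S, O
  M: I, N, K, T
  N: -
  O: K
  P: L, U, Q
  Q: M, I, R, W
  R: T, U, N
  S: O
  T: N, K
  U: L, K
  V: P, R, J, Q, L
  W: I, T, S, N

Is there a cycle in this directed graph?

Yes

DFS with white/gray/black marking, starting from M:
M gray
  I gray
  I black
  N gray
  N black
  K gray
    K→N: N black — skip
  K black
  T gray
    T→N: N black — skip
    T→K: K black — skip
  T black
M black
J gray
  J→K: K black — skip
  U gray
    L gray
      Q gray
        Q→M: M black — skip
        Q→I: I black — skip
        R gray
          R→T: T black — skip
          R→U: U is gray → back edge
Back edge found, so a cycle exists: U → L → Q → R → U.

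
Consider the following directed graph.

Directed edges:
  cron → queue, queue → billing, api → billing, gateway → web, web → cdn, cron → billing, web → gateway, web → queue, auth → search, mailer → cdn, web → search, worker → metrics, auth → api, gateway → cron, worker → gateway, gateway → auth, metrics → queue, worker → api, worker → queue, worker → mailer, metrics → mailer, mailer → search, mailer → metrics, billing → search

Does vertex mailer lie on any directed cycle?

mailer is on a cycle iff mailer can reach itself via ≥1 edge.
mailer → metrics → mailer — yes.

Yes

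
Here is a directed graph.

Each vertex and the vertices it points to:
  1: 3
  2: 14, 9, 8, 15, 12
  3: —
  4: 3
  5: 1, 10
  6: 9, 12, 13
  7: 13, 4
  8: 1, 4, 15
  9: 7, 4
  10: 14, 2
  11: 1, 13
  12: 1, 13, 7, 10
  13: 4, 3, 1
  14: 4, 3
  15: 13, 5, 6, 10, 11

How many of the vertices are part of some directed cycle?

7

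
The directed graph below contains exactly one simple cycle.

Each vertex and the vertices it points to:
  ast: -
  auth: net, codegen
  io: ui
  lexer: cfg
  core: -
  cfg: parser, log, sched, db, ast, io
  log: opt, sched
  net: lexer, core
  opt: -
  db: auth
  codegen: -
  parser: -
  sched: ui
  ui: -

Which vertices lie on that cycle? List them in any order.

db, cfg, net, auth, lexer

DFS with gray/black marking from cfg:
cfg gray
  parser gray
  parser black
  log gray
    opt gray
    opt black
    sched gray
      ui gray
      ui black
    sched black
  log black
  cfg→sched: sched black — skip
  db gray
    auth gray
      net gray
        lexer gray
          lexer→cfg: cfg is gray → back edge
Back edge closes the cycle cfg → db → auth → net → lexer → cfg; its vertices are {db, cfg, net, auth, lexer}.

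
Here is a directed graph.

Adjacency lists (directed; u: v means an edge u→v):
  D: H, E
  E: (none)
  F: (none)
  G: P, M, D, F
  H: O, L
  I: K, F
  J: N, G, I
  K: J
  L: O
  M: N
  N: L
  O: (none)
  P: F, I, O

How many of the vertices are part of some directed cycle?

A vertex is on a directed cycle iff it belongs to a strongly connected component of size ≥ 2 (or has a self-loop).
The vertices on cycles are {G, I, J, K, P} — 5 in total.

5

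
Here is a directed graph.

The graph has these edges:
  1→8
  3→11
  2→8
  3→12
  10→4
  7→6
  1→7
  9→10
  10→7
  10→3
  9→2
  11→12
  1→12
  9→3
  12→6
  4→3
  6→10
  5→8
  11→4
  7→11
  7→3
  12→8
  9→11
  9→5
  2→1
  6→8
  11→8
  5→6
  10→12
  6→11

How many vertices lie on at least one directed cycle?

A vertex is on a directed cycle iff it belongs to a strongly connected component of size ≥ 2 (or has a self-loop).
The vertices on cycles are {3, 4, 6, 7, 10, 11, 12} — 7 in total.

7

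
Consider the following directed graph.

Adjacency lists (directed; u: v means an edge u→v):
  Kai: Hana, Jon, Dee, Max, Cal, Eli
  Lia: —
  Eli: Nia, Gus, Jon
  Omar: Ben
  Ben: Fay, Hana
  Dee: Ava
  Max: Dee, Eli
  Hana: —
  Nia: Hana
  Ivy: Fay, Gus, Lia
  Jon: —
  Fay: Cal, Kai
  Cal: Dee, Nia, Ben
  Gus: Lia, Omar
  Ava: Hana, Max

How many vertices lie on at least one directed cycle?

10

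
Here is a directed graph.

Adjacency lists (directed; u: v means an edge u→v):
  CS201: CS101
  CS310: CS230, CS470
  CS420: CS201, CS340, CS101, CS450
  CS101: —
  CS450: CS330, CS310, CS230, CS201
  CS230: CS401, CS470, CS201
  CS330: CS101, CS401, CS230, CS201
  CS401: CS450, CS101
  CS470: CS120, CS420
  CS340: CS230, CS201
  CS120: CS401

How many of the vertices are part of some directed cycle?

9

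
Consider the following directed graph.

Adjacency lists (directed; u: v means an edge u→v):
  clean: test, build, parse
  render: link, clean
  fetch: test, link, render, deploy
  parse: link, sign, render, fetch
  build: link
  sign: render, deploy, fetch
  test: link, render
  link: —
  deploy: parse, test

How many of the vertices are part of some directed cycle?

7

A vertex is on a directed cycle iff it belongs to a strongly connected component of size ≥ 2 (or has a self-loop).
The vertices on cycles are {sign, test, clean, fetch, parse, deploy, render} — 7 in total.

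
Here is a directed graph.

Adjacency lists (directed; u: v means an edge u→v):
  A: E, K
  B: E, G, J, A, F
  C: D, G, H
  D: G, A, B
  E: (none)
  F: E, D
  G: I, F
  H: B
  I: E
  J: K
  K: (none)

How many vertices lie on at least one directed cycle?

A vertex is on a directed cycle iff it belongs to a strongly connected component of size ≥ 2 (or has a self-loop).
The vertices on cycles are {B, D, F, G} — 4 in total.

4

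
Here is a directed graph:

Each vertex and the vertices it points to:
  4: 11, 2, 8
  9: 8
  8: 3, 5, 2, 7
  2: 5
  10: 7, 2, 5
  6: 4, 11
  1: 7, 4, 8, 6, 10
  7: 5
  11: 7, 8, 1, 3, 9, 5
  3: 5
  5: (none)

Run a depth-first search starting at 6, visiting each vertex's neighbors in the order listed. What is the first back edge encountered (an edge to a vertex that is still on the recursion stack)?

1->4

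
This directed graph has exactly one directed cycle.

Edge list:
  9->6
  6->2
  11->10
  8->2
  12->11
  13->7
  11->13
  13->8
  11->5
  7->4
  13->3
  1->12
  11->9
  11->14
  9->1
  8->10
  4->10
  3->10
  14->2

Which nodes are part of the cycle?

DFS with gray/black marking from 11:
11 gray
  5 gray
  5 black
  13 gray
    7 gray
      4 gray
        10 gray
        10 black
      4 black
    7 black
    8 gray
      2 gray
      2 black
      8→10: 10 black — skip
    8 black
    3 gray
      3→10: 10 black — skip
    3 black
  13 black
  9 gray
    1 gray
      12 gray
        12→11: 11 is gray → back edge
Back edge closes the cycle 11 → 9 → 1 → 12 → 11; its vertices are {1, 9, 11, 12}.

1, 9, 11, 12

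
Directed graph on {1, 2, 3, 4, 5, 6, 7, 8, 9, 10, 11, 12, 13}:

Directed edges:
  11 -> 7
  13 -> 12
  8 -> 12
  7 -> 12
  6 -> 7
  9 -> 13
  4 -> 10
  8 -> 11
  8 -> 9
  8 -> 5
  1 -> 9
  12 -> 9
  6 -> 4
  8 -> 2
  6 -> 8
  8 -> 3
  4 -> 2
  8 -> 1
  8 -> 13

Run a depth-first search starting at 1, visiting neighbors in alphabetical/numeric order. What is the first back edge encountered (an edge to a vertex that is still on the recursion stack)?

12->9

DFS from 1 (visiting neighbors in alphabetical/numeric order); mark gray on enter, black on exit:
1 gray
  9 gray
    13 gray
      12 gray
        12→9: 9 is gray → back edge
First back edge: 12 → 9.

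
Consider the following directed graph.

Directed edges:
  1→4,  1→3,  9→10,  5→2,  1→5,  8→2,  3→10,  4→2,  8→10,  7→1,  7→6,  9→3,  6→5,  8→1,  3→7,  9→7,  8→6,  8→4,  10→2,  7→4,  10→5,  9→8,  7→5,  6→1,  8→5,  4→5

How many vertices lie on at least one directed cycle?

A vertex is on a directed cycle iff it belongs to a strongly connected component of size ≥ 2 (or has a self-loop).
The vertices on cycles are {1, 3, 6, 7} — 4 in total.

4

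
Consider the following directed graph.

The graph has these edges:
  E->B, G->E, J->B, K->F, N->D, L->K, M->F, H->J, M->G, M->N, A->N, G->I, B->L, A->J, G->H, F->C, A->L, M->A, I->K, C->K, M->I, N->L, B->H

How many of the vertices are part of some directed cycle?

6

A vertex is on a directed cycle iff it belongs to a strongly connected component of size ≥ 2 (or has a self-loop).
The vertices on cycles are {B, C, F, H, J, K} — 6 in total.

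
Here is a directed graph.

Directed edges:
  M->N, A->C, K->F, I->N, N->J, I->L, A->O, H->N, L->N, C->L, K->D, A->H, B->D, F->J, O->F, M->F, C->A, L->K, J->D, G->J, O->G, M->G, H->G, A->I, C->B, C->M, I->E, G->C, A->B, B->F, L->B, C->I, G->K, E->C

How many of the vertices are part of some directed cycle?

8

A vertex is on a directed cycle iff it belongs to a strongly connected component of size ≥ 2 (or has a self-loop).
The vertices on cycles are {A, C, E, G, H, I, M, O} — 8 in total.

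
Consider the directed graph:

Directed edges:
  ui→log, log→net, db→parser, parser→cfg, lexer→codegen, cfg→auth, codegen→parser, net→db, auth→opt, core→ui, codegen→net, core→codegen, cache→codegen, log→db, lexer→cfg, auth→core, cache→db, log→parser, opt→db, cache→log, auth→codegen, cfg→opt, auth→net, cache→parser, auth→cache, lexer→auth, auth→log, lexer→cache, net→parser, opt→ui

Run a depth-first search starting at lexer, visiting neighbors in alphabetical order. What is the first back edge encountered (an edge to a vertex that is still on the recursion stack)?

cfg→auth

DFS from lexer (visiting neighbors in alphabetical order); mark gray on enter, black on exit:
lexer gray
  auth gray
    cache gray
      codegen gray
        net gray
          db gray
            parser gray
              cfg gray
                cfg→auth: auth is gray → back edge
First back edge: cfg → auth.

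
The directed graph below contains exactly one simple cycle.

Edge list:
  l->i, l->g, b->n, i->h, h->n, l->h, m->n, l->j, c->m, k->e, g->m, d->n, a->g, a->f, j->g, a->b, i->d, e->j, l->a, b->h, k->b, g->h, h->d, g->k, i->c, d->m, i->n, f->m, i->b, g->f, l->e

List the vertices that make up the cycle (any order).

DFS with gray/black marking from e:
e gray
  j gray
    g gray
      m gray
        n gray
        n black
      m black
      f gray
        f→m: m black — skip
      f black
      h gray
        d gray
          d→m: m black — skip
          d→n: n black — skip
        d black
        h→n: n black — skip
      h black
      k gray
        k→e: e is gray → back edge
Back edge closes the cycle e → j → g → k → e; its vertices are {e, g, j, k}.

e, g, j, k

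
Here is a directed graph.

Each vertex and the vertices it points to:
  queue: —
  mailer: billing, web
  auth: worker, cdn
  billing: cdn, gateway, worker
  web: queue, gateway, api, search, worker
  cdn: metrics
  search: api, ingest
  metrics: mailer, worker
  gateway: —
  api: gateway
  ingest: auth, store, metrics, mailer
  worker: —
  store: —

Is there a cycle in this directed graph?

Yes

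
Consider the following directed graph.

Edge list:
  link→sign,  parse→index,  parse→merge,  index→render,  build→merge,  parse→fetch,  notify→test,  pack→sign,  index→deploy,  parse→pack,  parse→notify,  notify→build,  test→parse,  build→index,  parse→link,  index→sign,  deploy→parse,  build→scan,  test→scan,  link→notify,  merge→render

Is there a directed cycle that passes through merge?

No

merge lies on a cycle iff there is a path from merge back to itself.
Exploring from merge, it never reaches itself; equivalently, its strongly connected component is a singleton.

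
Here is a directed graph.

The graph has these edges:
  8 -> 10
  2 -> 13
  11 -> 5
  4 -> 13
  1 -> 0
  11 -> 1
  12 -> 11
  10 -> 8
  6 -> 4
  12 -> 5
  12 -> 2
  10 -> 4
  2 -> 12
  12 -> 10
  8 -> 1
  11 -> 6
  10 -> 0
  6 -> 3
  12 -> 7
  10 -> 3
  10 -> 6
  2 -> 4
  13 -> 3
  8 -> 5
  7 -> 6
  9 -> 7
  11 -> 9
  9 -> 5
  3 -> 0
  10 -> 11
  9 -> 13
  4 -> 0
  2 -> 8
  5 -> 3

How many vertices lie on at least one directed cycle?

4

A vertex is on a directed cycle iff it belongs to a strongly connected component of size ≥ 2 (or has a self-loop).
The vertices on cycles are {2, 8, 10, 12} — 4 in total.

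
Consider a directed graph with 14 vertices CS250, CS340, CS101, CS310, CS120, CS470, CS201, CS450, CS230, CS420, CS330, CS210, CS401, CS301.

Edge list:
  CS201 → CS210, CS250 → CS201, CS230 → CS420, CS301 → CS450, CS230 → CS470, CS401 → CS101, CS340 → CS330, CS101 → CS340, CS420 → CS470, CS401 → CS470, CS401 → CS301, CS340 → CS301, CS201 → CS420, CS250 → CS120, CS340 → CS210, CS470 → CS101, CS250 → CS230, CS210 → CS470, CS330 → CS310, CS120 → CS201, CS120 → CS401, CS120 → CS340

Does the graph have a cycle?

Yes

DFS with white/gray/black marking, starting from CS330:
CS330 gray
  CS310 gray
  CS310 black
CS330 black
CS250 gray
  CS201 gray
    CS420 gray
      CS470 gray
        CS101 gray
          CS340 gray
            CS210 gray
              CS210→CS470: CS470 is gray → back edge
Back edge found, so a cycle exists: CS470 → CS101 → CS340 → CS210 → CS470.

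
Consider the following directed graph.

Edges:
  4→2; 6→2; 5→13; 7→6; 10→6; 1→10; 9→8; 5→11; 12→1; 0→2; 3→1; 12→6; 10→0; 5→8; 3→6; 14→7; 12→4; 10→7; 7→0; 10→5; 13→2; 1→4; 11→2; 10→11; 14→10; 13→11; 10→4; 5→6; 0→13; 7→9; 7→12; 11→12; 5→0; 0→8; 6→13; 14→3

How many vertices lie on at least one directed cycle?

A vertex is on a directed cycle iff it belongs to a strongly connected component of size ≥ 2 (or has a self-loop).
The vertices on cycles are {0, 1, 5, 6, 7, 10, 11, 12, 13} — 9 in total.

9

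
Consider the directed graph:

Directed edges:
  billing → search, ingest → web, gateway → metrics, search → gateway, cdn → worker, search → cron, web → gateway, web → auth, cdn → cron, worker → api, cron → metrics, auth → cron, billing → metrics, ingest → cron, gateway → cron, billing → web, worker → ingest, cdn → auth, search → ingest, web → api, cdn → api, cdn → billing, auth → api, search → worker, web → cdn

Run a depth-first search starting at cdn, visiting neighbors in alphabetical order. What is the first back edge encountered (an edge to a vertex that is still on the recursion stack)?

DFS from cdn (visiting neighbors in alphabetical order); mark gray on enter, black on exit:
cdn gray
  api gray
  api black
  auth gray
    auth→api: api black — skip
    cron gray
      metrics gray
      metrics black
    cron black
  auth black
  billing gray
    billing→metrics: metrics black — skip
    search gray
      search→cron: cron black — skip
      gateway gray
        gateway→cron: cron black — skip
        gateway→metrics: metrics black — skip
      gateway black
      ingest gray
        ingest→cron: cron black — skip
        web gray
          web→api: api black — skip
          web→auth: auth black — skip
          web→cdn: cdn is gray → back edge
First back edge: web → cdn.

web->cdn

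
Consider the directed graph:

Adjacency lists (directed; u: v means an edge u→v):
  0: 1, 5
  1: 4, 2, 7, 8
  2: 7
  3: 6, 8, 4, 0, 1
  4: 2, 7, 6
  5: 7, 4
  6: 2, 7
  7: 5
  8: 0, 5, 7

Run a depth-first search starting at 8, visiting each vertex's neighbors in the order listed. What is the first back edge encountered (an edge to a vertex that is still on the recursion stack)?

5->7

DFS from 8 (visiting each vertex's neighbors in the order listed); mark gray on enter, black on exit:
8 gray
  0 gray
    1 gray
      4 gray
        2 gray
          7 gray
            5 gray
              5→7: 7 is gray → back edge
First back edge: 5 → 7.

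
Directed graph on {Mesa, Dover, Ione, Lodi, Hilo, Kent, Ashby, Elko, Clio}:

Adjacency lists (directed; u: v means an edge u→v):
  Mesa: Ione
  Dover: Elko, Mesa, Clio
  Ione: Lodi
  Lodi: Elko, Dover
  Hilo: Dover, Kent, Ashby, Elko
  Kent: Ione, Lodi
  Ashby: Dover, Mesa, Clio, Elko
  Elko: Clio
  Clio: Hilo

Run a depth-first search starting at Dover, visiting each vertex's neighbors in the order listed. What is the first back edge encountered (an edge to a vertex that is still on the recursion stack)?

Hilo→Dover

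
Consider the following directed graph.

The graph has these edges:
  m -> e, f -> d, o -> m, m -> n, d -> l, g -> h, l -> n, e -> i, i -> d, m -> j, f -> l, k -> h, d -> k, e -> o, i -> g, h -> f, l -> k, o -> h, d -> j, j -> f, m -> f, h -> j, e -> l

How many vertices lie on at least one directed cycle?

A vertex is on a directed cycle iff it belongs to a strongly connected component of size ≥ 2 (or has a self-loop).
The vertices on cycles are {d, e, f, h, j, k, l, m, o} — 9 in total.

9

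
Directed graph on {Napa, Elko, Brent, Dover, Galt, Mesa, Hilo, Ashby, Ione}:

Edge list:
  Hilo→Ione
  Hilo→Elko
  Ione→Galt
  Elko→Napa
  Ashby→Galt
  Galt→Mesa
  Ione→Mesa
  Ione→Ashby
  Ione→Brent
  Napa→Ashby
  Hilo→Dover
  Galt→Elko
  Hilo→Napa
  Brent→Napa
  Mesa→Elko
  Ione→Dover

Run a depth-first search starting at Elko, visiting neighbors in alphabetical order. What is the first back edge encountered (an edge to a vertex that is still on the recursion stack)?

DFS from Elko (visiting neighbors in alphabetical order); mark gray on enter, black on exit:
Elko gray
  Napa gray
    Ashby gray
      Galt gray
        Galt→Elko: Elko is gray → back edge
First back edge: Galt → Elko.

Galt->Elko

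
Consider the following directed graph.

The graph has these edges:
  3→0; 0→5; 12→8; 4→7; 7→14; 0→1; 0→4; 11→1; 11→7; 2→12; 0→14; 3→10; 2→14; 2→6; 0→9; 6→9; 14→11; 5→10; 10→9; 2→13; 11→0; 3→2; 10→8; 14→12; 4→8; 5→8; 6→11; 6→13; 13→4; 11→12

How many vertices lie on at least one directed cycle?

A vertex is on a directed cycle iff it belongs to a strongly connected component of size ≥ 2 (or has a self-loop).
The vertices on cycles are {0, 4, 7, 11, 14} — 5 in total.

5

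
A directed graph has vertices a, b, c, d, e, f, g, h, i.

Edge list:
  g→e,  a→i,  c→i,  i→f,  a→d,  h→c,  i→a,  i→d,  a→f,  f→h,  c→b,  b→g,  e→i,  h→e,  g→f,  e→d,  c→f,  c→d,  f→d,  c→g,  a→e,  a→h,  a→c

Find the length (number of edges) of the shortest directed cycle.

2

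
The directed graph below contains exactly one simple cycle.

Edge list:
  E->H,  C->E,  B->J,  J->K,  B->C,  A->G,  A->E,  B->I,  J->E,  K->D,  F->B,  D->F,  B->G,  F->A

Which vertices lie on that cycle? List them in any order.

B, D, F, J, K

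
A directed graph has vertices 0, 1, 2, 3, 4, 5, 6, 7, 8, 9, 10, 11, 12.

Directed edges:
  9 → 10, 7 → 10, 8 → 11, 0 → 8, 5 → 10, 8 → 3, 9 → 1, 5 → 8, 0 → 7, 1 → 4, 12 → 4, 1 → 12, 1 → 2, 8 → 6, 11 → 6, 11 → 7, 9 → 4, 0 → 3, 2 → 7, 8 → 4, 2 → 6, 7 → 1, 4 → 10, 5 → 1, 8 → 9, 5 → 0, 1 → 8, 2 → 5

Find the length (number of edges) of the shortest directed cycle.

3

For each vertex v, BFS finds the shortest path from v back to v.
The shortest such closed walk is 5 → 1 → 2 → 5, length 3.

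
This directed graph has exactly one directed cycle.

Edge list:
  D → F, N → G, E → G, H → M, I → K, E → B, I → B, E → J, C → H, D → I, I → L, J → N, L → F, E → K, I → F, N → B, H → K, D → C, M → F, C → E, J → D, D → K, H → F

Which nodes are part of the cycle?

C, D, E, J

DFS with gray/black marking from E:
E gray
  B gray
  B black
  G gray
  G black
  K gray
  K black
  J gray
    N gray
      N→G: G black — skip
      N→B: B black — skip
    N black
    D gray
      C gray
        C→E: E is gray → back edge
Back edge closes the cycle E → J → D → C → E; its vertices are {C, D, E, J}.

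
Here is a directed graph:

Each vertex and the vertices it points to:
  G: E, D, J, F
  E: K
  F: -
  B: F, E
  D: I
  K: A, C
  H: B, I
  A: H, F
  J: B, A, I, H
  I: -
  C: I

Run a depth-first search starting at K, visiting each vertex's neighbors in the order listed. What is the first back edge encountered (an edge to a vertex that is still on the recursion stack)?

DFS from K (visiting each vertex's neighbors in the order listed); mark gray on enter, black on exit:
K gray
  A gray
    H gray
      B gray
        F gray
        F black
        E gray
          E→K: K is gray → back edge
First back edge: E → K.

E→K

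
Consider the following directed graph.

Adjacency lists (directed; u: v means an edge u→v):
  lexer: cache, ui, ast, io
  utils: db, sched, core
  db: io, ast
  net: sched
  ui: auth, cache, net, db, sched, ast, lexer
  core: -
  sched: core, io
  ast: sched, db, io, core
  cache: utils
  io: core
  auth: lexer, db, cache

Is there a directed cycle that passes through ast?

ast is on a cycle iff ast can reach itself via ≥1 edge.
ast → db → ast — yes.

Yes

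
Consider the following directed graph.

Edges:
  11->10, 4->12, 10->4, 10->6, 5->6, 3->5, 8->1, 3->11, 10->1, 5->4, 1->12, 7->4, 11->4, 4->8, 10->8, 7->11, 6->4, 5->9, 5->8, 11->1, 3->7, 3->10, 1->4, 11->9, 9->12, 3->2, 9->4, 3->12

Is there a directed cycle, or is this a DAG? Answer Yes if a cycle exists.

DFS with white/gray/black marking, starting from 7:
7 gray
  4 gray
    12 gray
    12 black
    8 gray
      1 gray
        1→4: 4 is gray → back edge
Back edge found, so a cycle exists: 4 → 8 → 1 → 4.

Yes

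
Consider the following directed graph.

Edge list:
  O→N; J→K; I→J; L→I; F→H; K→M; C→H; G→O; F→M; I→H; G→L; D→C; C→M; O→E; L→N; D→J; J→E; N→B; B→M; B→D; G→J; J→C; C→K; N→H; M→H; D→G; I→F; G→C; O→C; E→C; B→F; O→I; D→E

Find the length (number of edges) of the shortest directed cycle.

5

For each vertex v, BFS finds the shortest path from v back to v.
The shortest such closed walk is B → D → G → O → N → B, length 5.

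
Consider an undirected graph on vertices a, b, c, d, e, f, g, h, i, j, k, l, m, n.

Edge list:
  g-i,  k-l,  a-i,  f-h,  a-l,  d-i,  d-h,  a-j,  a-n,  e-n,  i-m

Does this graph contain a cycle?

No

DFS, tracking each vertex's parent; an edge to a visited non-parent vertex closes a cycle.
Start from n:
visit n (parent –)
  visit e (parent n)
    e–n: parent, skip
  visit a (parent n)
    visit i (parent a)
      visit m (parent i)
        m–i: parent, skip
      visit g (parent i)
        g–i: parent, skip
      visit d (parent i)
        visit h (parent d)
          h–d: parent, skip
          visit f (parent h)
            f–h: parent, skip
        d–i: parent, skip
      i–a: parent, skip
    visit j (parent a)
      j–a: parent, skip
    a–n: parent, skip
    visit l (parent a)
      visit k (parent l)
        k–l: parent, skip
      l–a: parent, skip
visit b (parent –)
visit c (parent –)
No non-parent visited neighbor found — the graph is a forest.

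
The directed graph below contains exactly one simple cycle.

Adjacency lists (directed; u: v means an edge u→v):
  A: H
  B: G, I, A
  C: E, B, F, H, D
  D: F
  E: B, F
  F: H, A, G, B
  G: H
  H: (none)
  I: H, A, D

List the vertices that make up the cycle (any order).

DFS with gray/black marking from D:
D gray
  F gray
    H gray
    H black
    A gray
      A→H: H black — skip
    A black
    G gray
      G→H: H black — skip
    G black
    B gray
      B→G: G black — skip
      I gray
        I→H: H black — skip
        I→A: A black — skip
        I→D: D is gray → back edge
Back edge closes the cycle D → F → B → I → D; its vertices are {B, D, F, I}.

B, D, F, I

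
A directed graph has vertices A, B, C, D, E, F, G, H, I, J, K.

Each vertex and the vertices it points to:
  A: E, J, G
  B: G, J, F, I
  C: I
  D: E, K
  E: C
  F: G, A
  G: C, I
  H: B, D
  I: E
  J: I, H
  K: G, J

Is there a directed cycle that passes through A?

Yes

A is on a cycle iff A can reach itself via ≥1 edge.
A → J → H → B → F → A — yes.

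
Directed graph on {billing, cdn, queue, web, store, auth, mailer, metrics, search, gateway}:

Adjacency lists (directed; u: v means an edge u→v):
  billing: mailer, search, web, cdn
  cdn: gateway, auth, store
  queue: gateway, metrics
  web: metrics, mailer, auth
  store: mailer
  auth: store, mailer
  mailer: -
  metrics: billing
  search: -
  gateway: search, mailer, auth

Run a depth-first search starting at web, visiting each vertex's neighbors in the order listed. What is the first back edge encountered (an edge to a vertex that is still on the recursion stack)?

DFS from web (visiting each vertex's neighbors in the order listed); mark gray on enter, black on exit:
web gray
  metrics gray
    billing gray
      mailer gray
      mailer black
      search gray
      search black
      billing→web: web is gray → back edge
First back edge: billing → web.

billing->web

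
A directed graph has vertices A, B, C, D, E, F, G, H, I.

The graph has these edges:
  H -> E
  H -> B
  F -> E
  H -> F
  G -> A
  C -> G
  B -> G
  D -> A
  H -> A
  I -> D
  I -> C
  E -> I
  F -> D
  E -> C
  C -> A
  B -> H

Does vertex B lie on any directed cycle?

B is on a cycle iff B can reach itself via ≥1 edge.
B → H → B — yes.

Yes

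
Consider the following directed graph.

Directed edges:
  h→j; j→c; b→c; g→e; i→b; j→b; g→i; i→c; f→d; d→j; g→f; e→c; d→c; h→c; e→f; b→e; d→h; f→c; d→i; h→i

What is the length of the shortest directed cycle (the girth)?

5

For each vertex v, BFS finds the shortest path from v back to v.
The shortest such closed walk is f → d → j → b → e → f, length 5.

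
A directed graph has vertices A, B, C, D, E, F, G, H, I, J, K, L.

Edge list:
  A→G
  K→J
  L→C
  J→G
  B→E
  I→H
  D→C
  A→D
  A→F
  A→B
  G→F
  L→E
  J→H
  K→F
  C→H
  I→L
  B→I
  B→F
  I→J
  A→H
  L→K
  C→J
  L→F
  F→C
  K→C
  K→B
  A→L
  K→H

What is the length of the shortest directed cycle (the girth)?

4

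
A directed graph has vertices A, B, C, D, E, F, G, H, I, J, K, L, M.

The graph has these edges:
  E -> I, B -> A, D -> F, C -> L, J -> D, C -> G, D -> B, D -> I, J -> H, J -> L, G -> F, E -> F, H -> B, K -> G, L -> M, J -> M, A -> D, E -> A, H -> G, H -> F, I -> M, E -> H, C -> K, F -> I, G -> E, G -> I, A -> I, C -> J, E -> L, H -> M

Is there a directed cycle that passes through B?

Yes

B is on a cycle iff B can reach itself via ≥1 edge.
B → A → D → B — yes.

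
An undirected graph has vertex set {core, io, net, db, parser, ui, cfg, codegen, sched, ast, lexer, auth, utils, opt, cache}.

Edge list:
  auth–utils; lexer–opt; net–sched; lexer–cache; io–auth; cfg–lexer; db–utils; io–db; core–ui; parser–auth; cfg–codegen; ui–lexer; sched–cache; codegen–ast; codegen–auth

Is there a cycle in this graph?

DFS, tracking each vertex's parent; an edge to a visited non-parent vertex closes a cycle.
Start from lexer:
visit lexer (parent –)
  visit cfg (parent lexer)
    cfg–lexer: parent, skip
    visit codegen (parent cfg)
      codegen–cfg: parent, skip
      visit auth (parent codegen)
        visit parser (parent auth)
          parser–auth: parent, skip
        visit io (parent auth)
          visit db (parent io)
            visit utils (parent db)
              utils–db: parent, skip
              utils–auth: auth visited and ≠ parent → cycle
Cycle: auth – io – db – utils – auth.

Yes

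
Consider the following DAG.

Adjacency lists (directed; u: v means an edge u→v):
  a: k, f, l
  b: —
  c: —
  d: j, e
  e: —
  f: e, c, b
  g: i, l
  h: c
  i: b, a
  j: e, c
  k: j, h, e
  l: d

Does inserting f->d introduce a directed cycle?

No

Adding f→d creates a cycle iff d can already reach f.
Explore from d: no path reaches f. The graph stays acyclic.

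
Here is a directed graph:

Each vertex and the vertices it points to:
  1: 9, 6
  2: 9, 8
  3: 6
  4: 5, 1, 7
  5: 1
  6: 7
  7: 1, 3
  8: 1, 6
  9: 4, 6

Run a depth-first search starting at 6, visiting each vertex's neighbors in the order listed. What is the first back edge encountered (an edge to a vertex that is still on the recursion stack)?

DFS from 6 (visiting each vertex's neighbors in the order listed); mark gray on enter, black on exit:
6 gray
  7 gray
    1 gray
      9 gray
        4 gray
          5 gray
            5→1: 1 is gray → back edge
First back edge: 5 → 1.

5→1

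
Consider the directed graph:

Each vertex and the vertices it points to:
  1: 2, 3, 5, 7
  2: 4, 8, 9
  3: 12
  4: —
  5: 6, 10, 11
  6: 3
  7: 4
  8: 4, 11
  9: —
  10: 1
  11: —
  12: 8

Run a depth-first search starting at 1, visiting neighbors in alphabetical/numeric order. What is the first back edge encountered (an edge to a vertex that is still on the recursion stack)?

10→1

DFS from 1 (visiting neighbors in alphabetical/numeric order); mark gray on enter, black on exit:
1 gray
  2 gray
    4 gray
    4 black
    8 gray
      8→4: 4 black — skip
      11 gray
      11 black
    8 black
    9 gray
    9 black
  2 black
  3 gray
    12 gray
      12→8: 8 black — skip
    12 black
  3 black
  5 gray
    6 gray
      6→3: 3 black — skip
    6 black
    10 gray
      10→1: 1 is gray → back edge
First back edge: 10 → 1.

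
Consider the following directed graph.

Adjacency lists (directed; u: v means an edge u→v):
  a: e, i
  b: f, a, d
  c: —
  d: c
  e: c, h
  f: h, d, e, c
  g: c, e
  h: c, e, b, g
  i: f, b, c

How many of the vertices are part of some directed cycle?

A vertex is on a directed cycle iff it belongs to a strongly connected component of size ≥ 2 (or has a self-loop).
The vertices on cycles are {a, b, e, f, g, h, i} — 7 in total.

7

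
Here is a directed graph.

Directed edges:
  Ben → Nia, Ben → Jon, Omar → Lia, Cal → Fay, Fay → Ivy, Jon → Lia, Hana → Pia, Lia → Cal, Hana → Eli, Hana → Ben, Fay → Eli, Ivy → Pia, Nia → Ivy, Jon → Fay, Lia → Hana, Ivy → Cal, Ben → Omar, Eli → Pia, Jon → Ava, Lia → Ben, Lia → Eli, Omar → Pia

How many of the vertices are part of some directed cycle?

8

A vertex is on a directed cycle iff it belongs to a strongly connected component of size ≥ 2 (or has a self-loop).
The vertices on cycles are {Ben, Cal, Fay, Ivy, Jon, Lia, Hana, Omar} — 8 in total.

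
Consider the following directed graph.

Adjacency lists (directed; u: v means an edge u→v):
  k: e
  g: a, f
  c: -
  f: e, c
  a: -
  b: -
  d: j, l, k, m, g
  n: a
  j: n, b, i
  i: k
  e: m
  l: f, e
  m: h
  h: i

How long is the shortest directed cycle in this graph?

For each vertex v, BFS finds the shortest path from v back to v.
The shortest such closed walk is m → h → i → k → e → m, length 5.

5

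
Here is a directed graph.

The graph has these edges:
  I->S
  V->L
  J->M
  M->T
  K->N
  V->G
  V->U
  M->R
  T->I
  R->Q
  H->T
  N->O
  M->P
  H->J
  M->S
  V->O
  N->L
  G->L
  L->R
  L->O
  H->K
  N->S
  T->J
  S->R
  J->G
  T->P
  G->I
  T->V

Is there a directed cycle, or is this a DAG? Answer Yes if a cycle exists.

Yes

DFS with white/gray/black marking, starting from P:
P gray
P black
V gray
  U gray
  U black
  O gray
  O black
  L gray
    R gray
      Q gray
      Q black
    R black
    L→O: O black — skip
  L black
  G gray
    G→L: L black — skip
    I gray
      S gray
        S→R: R black — skip
      S black
    I black
  G black
V black
N gray
  N→L: L black — skip
  N→S: S black — skip
  N→O: O black — skip
N black
T gray
  T→I: I black — skip
  J gray
    M gray
      M→R: R black — skip
      M→T: T is gray → back edge
Back edge found, so a cycle exists: T → J → M → T.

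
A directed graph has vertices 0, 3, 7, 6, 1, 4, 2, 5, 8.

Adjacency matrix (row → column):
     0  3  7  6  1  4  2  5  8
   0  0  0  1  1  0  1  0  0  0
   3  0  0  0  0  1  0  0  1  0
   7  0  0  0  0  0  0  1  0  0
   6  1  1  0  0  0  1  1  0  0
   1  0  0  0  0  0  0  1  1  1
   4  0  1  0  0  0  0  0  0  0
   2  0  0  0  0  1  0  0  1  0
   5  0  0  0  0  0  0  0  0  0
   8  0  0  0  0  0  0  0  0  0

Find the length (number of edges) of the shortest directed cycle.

For each vertex v, BFS finds the shortest path from v back to v.
The shortest such closed walk is 0 → 6 → 0, length 2.

2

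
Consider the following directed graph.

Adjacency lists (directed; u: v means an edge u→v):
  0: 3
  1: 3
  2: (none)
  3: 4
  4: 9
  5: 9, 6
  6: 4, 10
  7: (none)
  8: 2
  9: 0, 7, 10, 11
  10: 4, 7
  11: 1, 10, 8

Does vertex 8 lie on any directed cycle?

No

8 lies on a cycle iff there is a path from 8 back to itself.
Exploring from 8, it never reaches itself; equivalently, its strongly connected component is a singleton.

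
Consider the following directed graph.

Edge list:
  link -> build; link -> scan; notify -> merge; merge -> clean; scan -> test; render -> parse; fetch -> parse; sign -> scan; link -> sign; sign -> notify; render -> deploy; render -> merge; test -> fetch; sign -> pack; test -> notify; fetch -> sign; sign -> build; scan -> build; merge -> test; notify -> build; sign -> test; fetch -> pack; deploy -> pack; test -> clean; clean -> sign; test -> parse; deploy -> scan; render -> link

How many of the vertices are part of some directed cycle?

A vertex is on a directed cycle iff it belongs to a strongly connected component of size ≥ 2 (or has a self-loop).
The vertices on cycles are {scan, sign, test, clean, fetch, merge, notify} — 7 in total.

7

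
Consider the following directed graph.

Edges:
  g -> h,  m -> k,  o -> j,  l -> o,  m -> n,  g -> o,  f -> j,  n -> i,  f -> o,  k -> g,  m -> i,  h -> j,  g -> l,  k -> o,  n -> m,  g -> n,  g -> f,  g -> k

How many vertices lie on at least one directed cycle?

4

A vertex is on a directed cycle iff it belongs to a strongly connected component of size ≥ 2 (or has a self-loop).
The vertices on cycles are {g, k, m, n} — 4 in total.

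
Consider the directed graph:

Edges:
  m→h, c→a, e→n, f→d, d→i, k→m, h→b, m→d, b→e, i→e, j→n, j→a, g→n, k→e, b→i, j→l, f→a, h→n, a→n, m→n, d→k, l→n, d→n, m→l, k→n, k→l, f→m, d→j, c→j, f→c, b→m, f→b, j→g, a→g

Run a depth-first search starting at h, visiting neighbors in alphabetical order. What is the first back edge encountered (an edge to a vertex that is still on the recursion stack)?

k→m

DFS from h (visiting neighbors in alphabetical order); mark gray on enter, black on exit:
h gray
  b gray
    e gray
      n gray
      n black
    e black
    i gray
      i→e: e black — skip
    i black
    m gray
      d gray
        d→i: i black — skip
        j gray
          a gray
            g gray
              g→n: n black — skip
            g black
            a→n: n black — skip
          a black
          j→g: g black — skip
          l gray
            l→n: n black — skip
          l black
          j→n: n black — skip
        j black
        k gray
          k→e: e black — skip
          k→l: l black — skip
          k→m: m is gray → back edge
First back edge: k → m.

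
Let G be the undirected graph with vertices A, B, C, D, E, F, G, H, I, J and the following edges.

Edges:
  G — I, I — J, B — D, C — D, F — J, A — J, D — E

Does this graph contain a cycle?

DFS, tracking each vertex's parent; an edge to a visited non-parent vertex closes a cycle.
Start from A:
visit A (parent –)
  visit J (parent A)
    visit F (parent J)
      F–J: parent, skip
    J–A: parent, skip
    visit I (parent J)
      I–J: parent, skip
      visit G (parent I)
        G–I: parent, skip
visit B (parent –)
  visit D (parent B)
    visit E (parent D)
      E–D: parent, skip
    D–B: parent, skip
    visit C (parent D)
      C–D: parent, skip
visit H (parent –)
No non-parent visited neighbor found — the graph is a forest.

No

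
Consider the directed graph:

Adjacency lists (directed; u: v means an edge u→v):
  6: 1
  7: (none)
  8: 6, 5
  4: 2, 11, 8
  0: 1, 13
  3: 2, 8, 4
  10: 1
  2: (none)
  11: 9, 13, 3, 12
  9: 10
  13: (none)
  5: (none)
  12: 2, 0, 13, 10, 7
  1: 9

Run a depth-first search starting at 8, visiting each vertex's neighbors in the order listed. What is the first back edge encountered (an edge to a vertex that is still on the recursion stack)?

DFS from 8 (visiting each vertex's neighbors in the order listed); mark gray on enter, black on exit:
8 gray
  6 gray
    1 gray
      9 gray
        10 gray
          10→1: 1 is gray → back edge
First back edge: 10 → 1.

10->1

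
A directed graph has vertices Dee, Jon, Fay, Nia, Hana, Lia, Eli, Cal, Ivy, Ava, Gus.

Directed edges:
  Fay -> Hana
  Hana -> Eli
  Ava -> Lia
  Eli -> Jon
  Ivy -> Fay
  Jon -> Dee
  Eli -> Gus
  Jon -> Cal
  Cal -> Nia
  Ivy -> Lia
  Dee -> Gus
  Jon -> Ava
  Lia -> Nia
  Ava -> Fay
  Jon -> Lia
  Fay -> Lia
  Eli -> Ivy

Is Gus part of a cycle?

No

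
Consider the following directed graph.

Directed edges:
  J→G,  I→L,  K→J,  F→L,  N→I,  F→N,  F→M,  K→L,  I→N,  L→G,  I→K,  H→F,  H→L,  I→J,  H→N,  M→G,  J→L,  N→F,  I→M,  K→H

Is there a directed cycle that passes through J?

J lies on a cycle iff there is a path from J back to itself.
Exploring from J, it never reaches itself; equivalently, its strongly connected component is a singleton.

No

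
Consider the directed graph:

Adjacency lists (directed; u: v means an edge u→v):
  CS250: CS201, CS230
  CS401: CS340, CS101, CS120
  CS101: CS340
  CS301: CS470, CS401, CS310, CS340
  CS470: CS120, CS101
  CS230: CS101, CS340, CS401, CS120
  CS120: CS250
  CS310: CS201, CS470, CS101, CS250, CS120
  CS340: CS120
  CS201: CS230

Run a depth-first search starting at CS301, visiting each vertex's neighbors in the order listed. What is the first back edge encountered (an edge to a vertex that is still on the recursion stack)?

CS340->CS120

DFS from CS301 (visiting each vertex's neighbors in the order listed); mark gray on enter, black on exit:
CS301 gray
  CS470 gray
    CS120 gray
      CS250 gray
        CS201 gray
          CS230 gray
            CS101 gray
              CS340 gray
                CS340→CS120: CS120 is gray → back edge
First back edge: CS340 → CS120.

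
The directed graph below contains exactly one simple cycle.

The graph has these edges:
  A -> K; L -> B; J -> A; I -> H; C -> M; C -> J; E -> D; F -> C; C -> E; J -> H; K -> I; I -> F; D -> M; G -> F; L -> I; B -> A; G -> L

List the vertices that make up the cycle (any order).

DFS with gray/black marking from F:
F gray
  C gray
    E gray
      D gray
        M gray
        M black
      D black
    E black
    C→M: M black — skip
    J gray
      A gray
        K gray
          I gray
            H gray
            H black
            I→F: F is gray → back edge
Back edge closes the cycle F → C → J → A → K → I → F; its vertices are {A, C, F, I, J, K}.

A, C, F, I, J, K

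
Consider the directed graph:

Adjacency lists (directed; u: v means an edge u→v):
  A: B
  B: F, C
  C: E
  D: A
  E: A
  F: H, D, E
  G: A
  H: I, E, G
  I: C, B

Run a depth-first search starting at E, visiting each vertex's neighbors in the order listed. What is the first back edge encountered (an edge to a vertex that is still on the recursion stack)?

DFS from E (visiting each vertex's neighbors in the order listed); mark gray on enter, black on exit:
E gray
  A gray
    B gray
      F gray
        H gray
          I gray
            C gray
              C→E: E is gray → back edge
First back edge: C → E.

C→E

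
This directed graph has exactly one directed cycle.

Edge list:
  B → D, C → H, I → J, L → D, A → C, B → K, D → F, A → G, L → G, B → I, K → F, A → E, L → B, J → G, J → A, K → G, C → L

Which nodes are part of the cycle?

A, B, C, I, J, L

DFS with gray/black marking from A:
A gray
  G gray
  G black
  C gray
    L gray
      D gray
        F gray
        F black
      D black
      L→G: G black — skip
      B gray
        B→D: D black — skip
        K gray
          K→G: G black — skip
          K→F: F black — skip
        K black
        I gray
          J gray
            J→A: A is gray → back edge
Back edge closes the cycle A → C → L → B → I → J → A; its vertices are {A, B, C, I, J, L}.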